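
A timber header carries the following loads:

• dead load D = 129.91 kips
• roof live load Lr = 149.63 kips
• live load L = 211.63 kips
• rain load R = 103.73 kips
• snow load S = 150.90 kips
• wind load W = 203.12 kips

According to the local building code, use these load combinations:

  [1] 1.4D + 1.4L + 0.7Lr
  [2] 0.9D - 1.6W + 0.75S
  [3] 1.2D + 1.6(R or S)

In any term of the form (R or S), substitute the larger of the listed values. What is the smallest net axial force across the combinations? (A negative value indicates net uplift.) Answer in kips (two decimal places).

(R or S) → S = 150.90 kips.
[1] 1.4(129.91) + 1.4(211.63) + 0.7(149.63) = 582.90
[2] 0.9(129.91) - 1.6(203.12) + 0.75(150.90) = -94.90
[3] 1.2(129.91) + 1.6(150.90) = 155.89 + 241.44 = 397.33
Combination 2 gives the minimum: -94.90 kips.

-94.90 kips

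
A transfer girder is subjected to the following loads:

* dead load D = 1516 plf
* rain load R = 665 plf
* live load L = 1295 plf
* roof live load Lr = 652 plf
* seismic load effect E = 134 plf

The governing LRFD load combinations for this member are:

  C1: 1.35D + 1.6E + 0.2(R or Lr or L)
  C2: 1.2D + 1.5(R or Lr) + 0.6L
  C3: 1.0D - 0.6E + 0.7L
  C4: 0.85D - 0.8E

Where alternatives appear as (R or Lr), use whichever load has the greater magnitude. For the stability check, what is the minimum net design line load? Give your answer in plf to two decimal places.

1181.40 plf

(R or Lr or L) → L = 1295 plf; (R or Lr) → R = 665 plf.
C1: 1.35(1516) + 1.6(134) + 0.2(1295) = 2046.60 + 214.40 + 259.00 = 2520.00
C2: 1.2(1516) + 1.5(665) + 0.6(1295) = 1819.20 + 997.50 + 777.00 = 3593.70
C3: 1.0(1516) - 0.6(134) + 0.7(1295) = 1516.00 - 80.40 + 906.50 = 2342.10
C4: 0.85(1516) - 0.8(134) = 1288.60 - 107.20 = 1181.40
Combination 4 gives the minimum: 1181.40 plf.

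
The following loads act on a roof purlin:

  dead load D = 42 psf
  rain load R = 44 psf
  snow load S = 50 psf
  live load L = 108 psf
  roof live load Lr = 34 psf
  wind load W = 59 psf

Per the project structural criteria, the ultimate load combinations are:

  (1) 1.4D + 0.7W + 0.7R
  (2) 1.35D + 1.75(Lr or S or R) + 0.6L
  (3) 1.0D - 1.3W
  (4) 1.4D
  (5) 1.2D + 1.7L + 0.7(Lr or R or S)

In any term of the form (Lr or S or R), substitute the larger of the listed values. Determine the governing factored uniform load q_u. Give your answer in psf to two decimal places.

269.00 psf

(Lr or S or R) → S = 50 psf; (Lr or R or S) → S = 50 psf.
(1) 1.4(42) + 0.7(59) + 0.7(44) = 130.90
(2) 1.35(42) + 1.75(50) + 0.6(108) = 209.00
(3) 1.0(42) - 1.3(59) = -34.70
(4) 1.4(42) = 58.80
(5) 1.2(42) + 1.7(108) + 0.7(50) = 269.00
The controlling combination is 5, giving 269.00 psf.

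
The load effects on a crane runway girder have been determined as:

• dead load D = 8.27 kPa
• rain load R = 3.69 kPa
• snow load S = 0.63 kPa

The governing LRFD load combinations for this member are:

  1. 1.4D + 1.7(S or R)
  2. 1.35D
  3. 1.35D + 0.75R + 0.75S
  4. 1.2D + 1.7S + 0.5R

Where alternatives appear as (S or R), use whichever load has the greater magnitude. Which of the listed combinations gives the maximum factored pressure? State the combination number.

(S or R) → R = 3.69 kPa.
1. 1.4(8.27) + 1.7(3.69) = 11.58 + 6.27 = 17.85
2. 1.35(8.27) = 11.16
3. 1.35(8.27) + 0.75(3.69) + 0.75(0.63) = 11.16 + 2.77 + 0.47 = 14.40
4. 1.2(8.27) + 1.7(0.63) + 0.5(3.69) = 9.92 + 1.07 + 1.85 = 12.84
The largest value is 17.85 kPa from combination 1.

Combination 1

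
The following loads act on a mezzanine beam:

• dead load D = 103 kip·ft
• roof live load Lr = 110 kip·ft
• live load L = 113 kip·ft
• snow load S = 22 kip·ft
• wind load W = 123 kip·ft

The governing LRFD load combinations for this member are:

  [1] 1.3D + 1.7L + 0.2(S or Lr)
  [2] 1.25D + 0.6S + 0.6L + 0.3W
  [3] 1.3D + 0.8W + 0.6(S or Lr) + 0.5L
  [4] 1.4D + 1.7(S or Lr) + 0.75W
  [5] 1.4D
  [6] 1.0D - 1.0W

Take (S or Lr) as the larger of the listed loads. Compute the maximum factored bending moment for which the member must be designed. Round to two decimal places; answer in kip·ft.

423.45 kip·ft

(S or Lr) → Lr = 110 kip·ft.
[1] 1.3(103) + 1.7(113) + 0.2(110) = 133.90 + 192.10 + 22.00 = 348.00
[2] 1.25(103) + 0.6(22) + 0.6(113) + 0.3(123) = 128.75 + 13.20 + 67.80 + 36.90 = 246.65
[3] 1.3(103) + 0.8(123) + 0.6(110) + 0.5(113) = 133.90 + 98.40 + 66.00 + 56.50 = 354.80
[4] 1.4(103) + 1.7(110) + 0.75(123) = 144.20 + 187.00 + 92.25 = 423.45
[5] 1.4(103) = 144.20
[6] 1.0(103) - 1.0(123) = 103.00 - 123.00 = -20.00
The controlling combination is 4, giving 423.45 kip·ft.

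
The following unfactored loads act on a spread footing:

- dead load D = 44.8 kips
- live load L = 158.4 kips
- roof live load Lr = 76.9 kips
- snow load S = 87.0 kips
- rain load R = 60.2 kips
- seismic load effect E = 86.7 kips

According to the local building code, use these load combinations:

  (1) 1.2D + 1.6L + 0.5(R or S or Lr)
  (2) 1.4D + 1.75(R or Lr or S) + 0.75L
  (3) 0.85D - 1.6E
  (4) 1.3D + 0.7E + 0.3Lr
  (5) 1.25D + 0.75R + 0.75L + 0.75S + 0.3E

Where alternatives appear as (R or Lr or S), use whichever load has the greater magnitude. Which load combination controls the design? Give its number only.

(R or S or Lr) → S = 87.0 kips; (R or Lr or S) → S = 87.0 kips.
(1) 1.2(44.8) + 1.6(158.4) + 0.5(87.0) = 53.76 + 253.44 + 43.50 = 350.70
(2) 1.4(44.8) + 1.75(87.0) + 0.75(158.4) = 62.72 + 152.25 + 118.80 = 333.77
(3) 0.85(44.8) - 1.6(86.7) = 38.08 - 138.72 = -100.64
(4) 1.3(44.8) + 0.7(86.7) + 0.3(76.9) = 58.24 + 60.69 + 23.07 = 142.00
(5) 1.25(44.8) + 0.75(60.2) + 0.75(158.4) + 0.75(87.0) + 0.3(86.7) = 56.00 + 45.15 + 118.80 + 65.25 + 26.01 = 311.21
The largest value is 350.70 kips from combination 1.

Combination 1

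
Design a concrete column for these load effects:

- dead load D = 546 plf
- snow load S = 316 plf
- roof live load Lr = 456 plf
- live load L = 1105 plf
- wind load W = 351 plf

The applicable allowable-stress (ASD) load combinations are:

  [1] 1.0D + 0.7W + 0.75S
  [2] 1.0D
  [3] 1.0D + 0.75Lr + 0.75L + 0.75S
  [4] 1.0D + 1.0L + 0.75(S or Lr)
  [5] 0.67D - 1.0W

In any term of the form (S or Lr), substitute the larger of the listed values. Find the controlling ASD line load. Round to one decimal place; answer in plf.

1993.0 plf

(S or Lr) → Lr = 456 plf.
[1] 1.0(546) + 0.7(351) + 0.75(316) = 546.0 + 245.7 + 237.0 = 1028.7
[2] 1.0(546) = 546.0
[3] 1.0(546) + 0.75(456) + 0.75(1105) + 0.75(316) = 546.0 + 342.0 + 828.8 + 237.0 = 1953.8
[4] 1.0(546) + 1.0(1105) + 0.75(456) = 546.0 + 1105.0 + 342.0 = 1993.0
[5] 0.67(546) - 1.0(351) = 365.8 - 351.0 = 14.8
The controlling combination is 4, giving 1993.0 plf.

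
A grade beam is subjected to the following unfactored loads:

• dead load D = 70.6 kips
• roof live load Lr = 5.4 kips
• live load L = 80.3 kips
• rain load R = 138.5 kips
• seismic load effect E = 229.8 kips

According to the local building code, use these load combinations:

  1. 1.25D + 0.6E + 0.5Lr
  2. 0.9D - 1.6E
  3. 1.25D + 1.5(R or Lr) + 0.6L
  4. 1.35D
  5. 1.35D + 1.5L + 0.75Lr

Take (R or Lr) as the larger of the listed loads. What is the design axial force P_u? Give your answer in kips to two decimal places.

(R or Lr) → R = 138.5 kips.
1. 1.25(70.6) + 0.6(229.8) + 0.5(5.4) = 228.83
2. 0.9(70.6) - 1.6(229.8) = -304.14
3. 1.25(70.6) + 1.5(138.5) + 0.6(80.3) = 344.18
4. 1.35(70.6) = 95.31
5. 1.35(70.6) + 1.5(80.3) + 0.75(5.4) = 219.81
Combination 3 governs: P_u = 344.18 kips.

344.18 kips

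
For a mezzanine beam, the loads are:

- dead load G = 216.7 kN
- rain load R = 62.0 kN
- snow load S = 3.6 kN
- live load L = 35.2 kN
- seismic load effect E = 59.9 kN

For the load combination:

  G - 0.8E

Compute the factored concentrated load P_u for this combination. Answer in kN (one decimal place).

168.8 kN

1.0(216.7) - 0.8(59.9) = 216.7 - 47.9 = 168.8
P_u = 168.8 kN.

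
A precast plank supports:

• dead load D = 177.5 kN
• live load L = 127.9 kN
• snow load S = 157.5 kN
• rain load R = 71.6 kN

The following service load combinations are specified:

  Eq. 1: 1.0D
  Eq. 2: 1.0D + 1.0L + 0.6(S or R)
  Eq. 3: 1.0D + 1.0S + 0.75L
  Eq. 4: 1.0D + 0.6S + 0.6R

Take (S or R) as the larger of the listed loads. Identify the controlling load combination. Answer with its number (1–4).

(S or R) → S = 157.5 kN.
Eq. 1: 1.0(177.5) = 177.50
Eq. 2: 1.0(177.5) + 1.0(127.9) + 0.6(157.5) = 177.50 + 127.90 + 94.50 = 399.90
Eq. 3: 1.0(177.5) + 1.0(157.5) + 0.75(127.9) = 177.50 + 157.50 + 95.93 = 430.93
Eq. 4: 1.0(177.5) + 0.6(157.5) + 0.6(71.6) = 177.50 + 94.50 + 42.96 = 314.96
The largest value is 430.93 kN from combination 3.

Combination 3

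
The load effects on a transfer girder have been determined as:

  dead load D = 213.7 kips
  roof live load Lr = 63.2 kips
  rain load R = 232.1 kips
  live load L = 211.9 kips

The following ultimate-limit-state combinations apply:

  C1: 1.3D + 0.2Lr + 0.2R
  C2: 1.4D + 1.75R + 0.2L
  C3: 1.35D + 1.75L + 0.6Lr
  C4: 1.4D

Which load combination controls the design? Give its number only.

Combination 2

C1: 1.3(213.7) + 0.2(63.2) + 0.2(232.1) = 277.81 + 12.64 + 46.42 = 336.87
C2: 1.4(213.7) + 1.75(232.1) + 0.2(211.9) = 299.18 + 406.18 + 42.38 = 747.74
C3: 1.35(213.7) + 1.75(211.9) + 0.6(63.2) = 697.24
C4: 1.4(213.7) = 299.18
The largest value is 747.74 kips from combination 2.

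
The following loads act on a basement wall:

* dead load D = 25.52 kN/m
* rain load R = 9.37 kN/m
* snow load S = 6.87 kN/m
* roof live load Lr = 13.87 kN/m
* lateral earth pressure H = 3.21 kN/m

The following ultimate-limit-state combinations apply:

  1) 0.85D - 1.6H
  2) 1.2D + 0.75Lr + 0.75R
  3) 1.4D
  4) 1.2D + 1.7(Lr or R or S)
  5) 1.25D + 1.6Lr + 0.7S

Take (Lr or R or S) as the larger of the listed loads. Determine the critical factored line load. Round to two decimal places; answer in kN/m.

58.90 kN/m

(Lr or R or S) → Lr = 13.87 kN/m.
1) 0.85(25.52) - 1.6(3.21) = 16.56
2) 1.2(25.52) + 0.75(13.87) + 0.75(9.37) = 30.62 + 10.40 + 7.03 = 48.05
3) 1.4(25.52) = 35.73
4) 1.2(25.52) + 1.7(13.87) = 30.62 + 23.58 = 54.20
5) 1.25(25.52) + 1.6(13.87) + 0.7(6.87) = 31.90 + 22.19 + 4.81 = 58.90
Maximum is from combination 5.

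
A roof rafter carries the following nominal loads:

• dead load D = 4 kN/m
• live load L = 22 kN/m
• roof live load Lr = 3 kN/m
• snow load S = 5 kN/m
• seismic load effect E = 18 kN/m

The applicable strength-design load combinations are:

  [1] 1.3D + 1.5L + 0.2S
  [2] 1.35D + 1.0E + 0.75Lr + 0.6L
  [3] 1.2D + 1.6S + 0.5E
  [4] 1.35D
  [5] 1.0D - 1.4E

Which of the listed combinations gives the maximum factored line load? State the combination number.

[1] 1.3(4) + 1.5(22) + 0.2(5) = 39.20
[2] 1.35(4) + 1.0(18) + 0.75(3) + 0.6(22) = 38.85
[3] 1.2(4) + 1.6(5) + 0.5(18) = 21.80
[4] 1.35(4) = 5.40
[5] 1.0(4) - 1.4(18) = -21.20
The largest value is 39.20 kN/m from combination 1.

Combination 1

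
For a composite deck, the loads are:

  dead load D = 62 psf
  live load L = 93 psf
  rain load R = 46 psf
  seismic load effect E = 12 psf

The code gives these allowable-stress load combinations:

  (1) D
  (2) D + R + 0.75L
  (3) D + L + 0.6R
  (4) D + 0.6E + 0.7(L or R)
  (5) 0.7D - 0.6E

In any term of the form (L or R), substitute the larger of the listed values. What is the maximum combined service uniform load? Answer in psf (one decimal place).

182.6 psf

(L or R) → L = 93 psf.
(1) 1.0(62) = 62.0
(2) 1.0(62) + 1.0(46) + 0.75(93) = 177.8
(3) 1.0(62) + 1.0(93) + 0.6(46) = 182.6
(4) 1.0(62) + 0.6(12) + 0.7(93) = 134.3
(5) 0.7(62) - 0.6(12) = 36.2
The controlling combination is 3, giving 182.6 psf.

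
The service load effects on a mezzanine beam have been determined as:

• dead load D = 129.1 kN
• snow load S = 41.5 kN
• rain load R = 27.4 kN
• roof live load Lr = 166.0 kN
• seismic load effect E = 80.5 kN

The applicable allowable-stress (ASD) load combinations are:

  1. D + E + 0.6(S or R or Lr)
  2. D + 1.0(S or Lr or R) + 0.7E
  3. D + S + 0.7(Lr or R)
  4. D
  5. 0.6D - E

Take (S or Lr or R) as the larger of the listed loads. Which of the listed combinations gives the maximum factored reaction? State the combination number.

Combination 2

(S or R or Lr) → Lr = 166.0 kN; (S or Lr or R) → Lr = 166.0 kN; (Lr or R) → Lr = 166.0 kN.
1. 1.0(129.1) + 1.0(80.5) + 0.6(166.0) = 129.10 + 80.50 + 99.60 = 309.20
2. 1.0(129.1) + 1.0(166.0) + 0.7(80.5) = 129.10 + 166.00 + 56.35 = 351.45
3. 1.0(129.1) + 1.0(41.5) + 0.7(166.0) = 129.10 + 41.50 + 116.20 = 286.80
4. 1.0(129.1) = 129.10
5. 0.6(129.1) - 1.0(80.5) = 77.46 - 80.50 = -3.04
The largest value is 351.45 kN from combination 2.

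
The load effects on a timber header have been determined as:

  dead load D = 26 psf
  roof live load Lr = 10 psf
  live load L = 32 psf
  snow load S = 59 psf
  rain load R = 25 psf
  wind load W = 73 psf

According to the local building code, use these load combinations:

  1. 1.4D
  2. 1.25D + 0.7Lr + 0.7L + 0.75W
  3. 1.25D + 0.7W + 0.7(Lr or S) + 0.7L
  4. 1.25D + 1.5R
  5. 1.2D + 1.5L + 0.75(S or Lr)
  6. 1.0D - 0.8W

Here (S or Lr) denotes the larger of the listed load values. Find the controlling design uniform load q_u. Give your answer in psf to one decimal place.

147.3 psf

(Lr or S) → S = 59 psf; (S or Lr) → S = 59 psf.
1. 1.4(26) = 36.4
2. 1.25(26) + 0.7(10) + 0.7(32) + 0.75(73) = 116.7
3. 1.25(26) + 0.7(73) + 0.7(59) + 0.7(32) = 147.3
4. 1.25(26) + 1.5(25) = 70.0
5. 1.2(26) + 1.5(32) + 0.75(59) = 123.5
6. 1.0(26) - 0.8(73) = -32.4
The controlling combination is 3, giving 147.3 psf.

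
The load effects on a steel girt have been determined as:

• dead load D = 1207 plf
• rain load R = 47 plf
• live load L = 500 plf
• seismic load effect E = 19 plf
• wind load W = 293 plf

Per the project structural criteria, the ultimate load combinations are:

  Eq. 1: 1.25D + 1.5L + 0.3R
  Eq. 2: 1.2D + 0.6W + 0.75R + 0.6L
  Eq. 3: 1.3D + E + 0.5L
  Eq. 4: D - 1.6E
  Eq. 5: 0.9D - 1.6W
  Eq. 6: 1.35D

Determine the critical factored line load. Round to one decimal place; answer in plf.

Eq. 1: 1.25(1207) + 1.5(500) + 0.3(47) = 1508.8 + 750.0 + 14.1 = 2272.9
Eq. 2: 1.2(1207) + 0.6(293) + 0.75(47) + 0.6(500) = 1448.4 + 175.8 + 35.3 + 300.0 = 1959.5
Eq. 3: 1.3(1207) + 1.0(19) + 0.5(500) = 1569.1 + 19.0 + 250.0 = 1838.1
Eq. 4: 1.0(1207) - 1.6(19) = 1207.0 - 30.4 = 1176.6
Eq. 5: 0.9(1207) - 1.6(293) = 1086.3 - 468.8 = 617.5
Eq. 6: 1.35(1207) = 1629.5
The controlling combination is 1, giving 2272.9 plf.

2272.9 plf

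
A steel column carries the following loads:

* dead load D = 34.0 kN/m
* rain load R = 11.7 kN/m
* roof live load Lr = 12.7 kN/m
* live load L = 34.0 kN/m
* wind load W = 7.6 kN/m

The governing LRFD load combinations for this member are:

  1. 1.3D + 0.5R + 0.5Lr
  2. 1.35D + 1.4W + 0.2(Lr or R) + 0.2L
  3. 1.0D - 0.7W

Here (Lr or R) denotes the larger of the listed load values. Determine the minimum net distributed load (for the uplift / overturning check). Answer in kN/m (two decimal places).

28.68 kN/m

(Lr or R) → Lr = 12.7 kN/m.
1. 1.3(34.0) + 0.5(11.7) + 0.5(12.7) = 56.40
2. 1.35(34.0) + 1.4(7.6) + 0.2(12.7) + 0.2(34.0) = 65.88
3. 1.0(34.0) - 0.7(7.6) = 28.68
Combination 3 gives the minimum: 28.68 kN/m.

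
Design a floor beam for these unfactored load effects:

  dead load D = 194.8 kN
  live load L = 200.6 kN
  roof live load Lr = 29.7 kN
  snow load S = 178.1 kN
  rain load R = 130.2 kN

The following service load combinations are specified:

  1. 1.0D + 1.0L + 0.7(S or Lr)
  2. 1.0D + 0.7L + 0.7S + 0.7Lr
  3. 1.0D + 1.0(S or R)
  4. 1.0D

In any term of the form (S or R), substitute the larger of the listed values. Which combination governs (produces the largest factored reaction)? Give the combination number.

Combination 1

(S or Lr) → S = 178.1 kN; (S or R) → S = 178.1 kN.
1. 1.0(194.8) + 1.0(200.6) + 0.7(178.1) = 520.1
2. 1.0(194.8) + 0.7(200.6) + 0.7(178.1) + 0.7(29.7) = 480.7
3. 1.0(194.8) + 1.0(178.1) = 372.9
4. 1.0(194.8) = 194.8
The largest value is 520.1 kN from combination 1.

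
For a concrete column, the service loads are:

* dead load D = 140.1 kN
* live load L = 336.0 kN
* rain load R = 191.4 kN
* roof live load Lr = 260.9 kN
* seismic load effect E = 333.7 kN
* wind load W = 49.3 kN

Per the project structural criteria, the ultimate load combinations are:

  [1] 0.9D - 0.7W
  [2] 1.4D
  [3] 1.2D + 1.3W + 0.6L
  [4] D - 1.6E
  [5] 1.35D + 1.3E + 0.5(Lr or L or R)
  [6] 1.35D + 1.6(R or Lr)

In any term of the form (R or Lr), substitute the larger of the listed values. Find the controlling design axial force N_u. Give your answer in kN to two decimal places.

(Lr or L or R) → L = 336.0 kN; (R or Lr) → Lr = 260.9 kN.
[1] 0.9(140.1) - 0.7(49.3) = 126.09 - 34.51 = 91.58
[2] 1.4(140.1) = 196.14
[3] 1.2(140.1) + 1.3(49.3) + 0.6(336.0) = 168.12 + 64.09 + 201.60 = 433.81
[4] 1.0(140.1) - 1.6(333.7) = 140.10 - 533.92 = -393.82
[5] 1.35(140.1) + 1.3(333.7) + 0.5(336.0) = 189.14 + 433.81 + 168.00 = 790.95
[6] 1.35(140.1) + 1.6(260.9) = 189.14 + 417.44 = 606.58
Combination 5 governs: N_u = 790.95 kN.

790.95 kN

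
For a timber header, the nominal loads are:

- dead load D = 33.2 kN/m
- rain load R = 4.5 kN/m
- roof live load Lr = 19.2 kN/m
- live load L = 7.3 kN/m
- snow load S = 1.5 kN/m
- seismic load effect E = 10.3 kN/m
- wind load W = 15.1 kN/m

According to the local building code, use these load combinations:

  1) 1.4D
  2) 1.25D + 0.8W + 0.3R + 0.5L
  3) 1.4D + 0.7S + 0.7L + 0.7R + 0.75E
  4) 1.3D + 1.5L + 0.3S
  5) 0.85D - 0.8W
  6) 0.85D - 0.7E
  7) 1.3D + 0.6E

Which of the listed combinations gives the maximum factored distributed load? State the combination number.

1) 1.4(33.2) = 46.5
2) 1.25(33.2) + 0.8(15.1) + 0.3(4.5) + 0.5(7.3) = 58.6
3) 1.4(33.2) + 0.7(1.5) + 0.7(7.3) + 0.7(4.5) + 0.75(10.3) = 63.5
4) 1.3(33.2) + 1.5(7.3) + 0.3(1.5) = 54.6
5) 0.85(33.2) - 0.8(15.1) = 16.1
6) 0.85(33.2) - 0.7(10.3) = 21.0
7) 1.3(33.2) + 0.6(10.3) = 49.3
The largest value is 63.5 kN/m from combination 3.

Combination 3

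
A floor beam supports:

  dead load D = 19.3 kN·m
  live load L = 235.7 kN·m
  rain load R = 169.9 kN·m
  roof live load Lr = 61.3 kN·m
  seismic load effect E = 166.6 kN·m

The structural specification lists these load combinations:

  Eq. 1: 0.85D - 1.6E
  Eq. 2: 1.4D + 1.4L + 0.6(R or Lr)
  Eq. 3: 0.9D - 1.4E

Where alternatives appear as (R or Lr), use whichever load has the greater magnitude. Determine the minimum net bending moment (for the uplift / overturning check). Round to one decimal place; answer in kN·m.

(R or Lr) → R = 169.9 kN·m.
Eq. 1: 0.85(19.3) - 1.6(166.6) = 16.4 - 266.6 = -250.2
Eq. 2: 1.4(19.3) + 1.4(235.7) + 0.6(169.9) = 27.0 + 330.0 + 101.9 = 458.9
Eq. 3: 0.9(19.3) - 1.4(166.6) = -215.9
Combination 1 gives the minimum: -250.2 kN·m.

-250.2 kN·m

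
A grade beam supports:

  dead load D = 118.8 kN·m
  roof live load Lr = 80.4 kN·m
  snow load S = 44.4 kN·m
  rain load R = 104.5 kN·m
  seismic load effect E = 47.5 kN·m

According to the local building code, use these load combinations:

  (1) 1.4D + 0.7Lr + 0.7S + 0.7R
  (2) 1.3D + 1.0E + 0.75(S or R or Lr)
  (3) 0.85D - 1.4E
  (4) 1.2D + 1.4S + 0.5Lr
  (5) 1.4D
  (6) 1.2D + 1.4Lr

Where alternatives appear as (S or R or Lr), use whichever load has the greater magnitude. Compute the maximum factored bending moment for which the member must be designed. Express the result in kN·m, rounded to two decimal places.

(S or R or Lr) → R = 104.5 kN·m.
(1) 1.4(118.8) + 0.7(80.4) + 0.7(44.4) + 0.7(104.5) = 166.32 + 56.28 + 31.08 + 73.15 = 326.83
(2) 1.3(118.8) + 1.0(47.5) + 0.75(104.5) = 154.44 + 47.50 + 78.38 = 280.32
(3) 0.85(118.8) - 1.4(47.5) = 100.98 - 66.50 = 34.48
(4) 1.2(118.8) + 1.4(44.4) + 0.5(80.4) = 142.56 + 62.16 + 40.20 = 244.92
(5) 1.4(118.8) = 166.32
(6) 1.2(118.8) + 1.4(80.4) = 142.56 + 112.56 = 255.12
Maximum is from combination 1.

326.83 kN·m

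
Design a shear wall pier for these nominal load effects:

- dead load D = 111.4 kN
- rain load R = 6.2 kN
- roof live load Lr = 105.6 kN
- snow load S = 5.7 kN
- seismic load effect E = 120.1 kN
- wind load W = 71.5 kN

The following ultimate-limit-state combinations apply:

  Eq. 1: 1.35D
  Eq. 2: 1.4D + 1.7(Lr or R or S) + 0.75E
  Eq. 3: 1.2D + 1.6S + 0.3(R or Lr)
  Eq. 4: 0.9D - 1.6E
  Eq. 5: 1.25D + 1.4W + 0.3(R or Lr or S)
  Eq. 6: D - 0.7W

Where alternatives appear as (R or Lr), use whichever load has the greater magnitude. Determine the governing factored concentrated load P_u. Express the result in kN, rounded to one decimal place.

425.6 kN

(Lr or R or S) → Lr = 105.6 kN; (R or Lr) → Lr = 105.6 kN; (R or Lr or S) → Lr = 105.6 kN.
Eq. 1: 1.35(111.4) = 150.4
Eq. 2: 1.4(111.4) + 1.7(105.6) + 0.75(120.1) = 425.6
Eq. 3: 1.2(111.4) + 1.6(5.7) + 0.3(105.6) = 174.5
Eq. 4: 0.9(111.4) - 1.6(120.1) = -91.9
Eq. 5: 1.25(111.4) + 1.4(71.5) + 0.3(105.6) = 271.0
Eq. 6: 1.0(111.4) - 0.7(71.5) = 61.4
The controlling combination is 2, giving 425.6 kN.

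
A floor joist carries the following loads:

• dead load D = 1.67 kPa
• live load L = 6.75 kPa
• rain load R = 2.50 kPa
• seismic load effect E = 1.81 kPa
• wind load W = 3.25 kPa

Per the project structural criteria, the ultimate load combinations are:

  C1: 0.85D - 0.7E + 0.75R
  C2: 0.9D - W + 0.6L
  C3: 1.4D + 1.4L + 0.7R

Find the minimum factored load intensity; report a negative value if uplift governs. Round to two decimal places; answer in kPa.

2.03 kPa

C1: 0.85(1.67) - 0.7(1.81) + 0.75(2.50) = 1.42 - 1.27 + 1.88 = 2.03
C2: 0.9(1.67) - 1.0(3.25) + 0.6(6.75) = 1.50 - 3.25 + 4.05 = 2.30
C3: 1.4(1.67) + 1.4(6.75) + 0.7(2.50) = 2.34 + 9.45 + 1.75 = 13.54
Combination 1 gives the minimum: 2.03 kPa.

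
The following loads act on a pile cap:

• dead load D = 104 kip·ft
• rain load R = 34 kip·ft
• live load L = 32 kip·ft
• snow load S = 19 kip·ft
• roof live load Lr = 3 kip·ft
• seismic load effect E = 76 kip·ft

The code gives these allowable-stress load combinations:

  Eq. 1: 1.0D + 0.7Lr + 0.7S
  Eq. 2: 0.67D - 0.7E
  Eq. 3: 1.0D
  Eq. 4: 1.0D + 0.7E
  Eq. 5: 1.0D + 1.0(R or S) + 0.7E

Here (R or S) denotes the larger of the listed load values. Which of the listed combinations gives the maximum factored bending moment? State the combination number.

(R or S) → R = 34 kip·ft.
Eq. 1: 1.0(104) + 0.7(3) + 0.7(19) = 104.0 + 2.1 + 13.3 = 119.4
Eq. 2: 0.67(104) - 0.7(76) = 69.7 - 53.2 = 16.5
Eq. 3: 1.0(104) = 104.0
Eq. 4: 1.0(104) + 0.7(76) = 104.0 + 53.2 = 157.2
Eq. 5: 1.0(104) + 1.0(34) + 0.7(76) = 104.0 + 34.0 + 53.2 = 191.2
The largest value is 191.2 kip·ft from combination 5.

Combination 5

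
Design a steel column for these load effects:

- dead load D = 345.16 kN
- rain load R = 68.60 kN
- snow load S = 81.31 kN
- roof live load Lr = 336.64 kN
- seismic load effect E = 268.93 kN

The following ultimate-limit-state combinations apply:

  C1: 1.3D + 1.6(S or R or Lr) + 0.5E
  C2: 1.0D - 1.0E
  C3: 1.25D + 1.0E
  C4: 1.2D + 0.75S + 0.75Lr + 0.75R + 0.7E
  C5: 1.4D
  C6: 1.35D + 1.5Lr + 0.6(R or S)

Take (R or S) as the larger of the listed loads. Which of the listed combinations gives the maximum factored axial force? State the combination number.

Combination 1

(S or R or Lr) → Lr = 336.64 kN; (R or S) → S = 81.31 kN.
C1: 1.3(345.16) + 1.6(336.64) + 0.5(268.93) = 1121.80
C2: 1.0(345.16) - 1.0(268.93) = 76.23
C3: 1.25(345.16) + 1.0(268.93) = 700.38
C4: 1.2(345.16) + 0.75(81.31) + 0.75(336.64) + 0.75(68.60) + 0.7(268.93) = 967.36
C5: 1.4(345.16) = 483.22
C6: 1.35(345.16) + 1.5(336.64) + 0.6(81.31) = 1019.71
The largest value is 1121.80 kN from combination 1.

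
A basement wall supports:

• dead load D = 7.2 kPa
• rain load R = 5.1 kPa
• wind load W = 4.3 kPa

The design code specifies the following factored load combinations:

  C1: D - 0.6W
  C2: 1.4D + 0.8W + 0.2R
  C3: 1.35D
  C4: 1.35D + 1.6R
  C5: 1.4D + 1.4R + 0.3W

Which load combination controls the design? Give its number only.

C1: 1.0(7.2) - 0.6(4.3) = 7.20 - 2.58 = 4.62
C2: 1.4(7.2) + 0.8(4.3) + 0.2(5.1) = 10.08 + 3.44 + 1.02 = 14.54
C3: 1.35(7.2) = 9.72
C4: 1.35(7.2) + 1.6(5.1) = 9.72 + 8.16 = 17.88
C5: 1.4(7.2) + 1.4(5.1) + 0.3(4.3) = 10.08 + 7.14 + 1.29 = 18.51
The largest value is 18.51 kPa from combination 5.

Combination 5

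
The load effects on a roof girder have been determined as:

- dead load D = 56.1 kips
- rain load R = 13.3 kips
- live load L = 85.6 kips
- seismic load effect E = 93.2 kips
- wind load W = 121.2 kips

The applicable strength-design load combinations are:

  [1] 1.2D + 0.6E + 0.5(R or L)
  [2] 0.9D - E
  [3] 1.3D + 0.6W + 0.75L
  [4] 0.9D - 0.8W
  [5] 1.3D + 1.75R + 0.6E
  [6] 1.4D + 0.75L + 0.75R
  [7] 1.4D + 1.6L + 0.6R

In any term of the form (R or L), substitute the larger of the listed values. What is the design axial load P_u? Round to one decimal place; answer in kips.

(R or L) → L = 85.6 kips.
[1] 1.2(56.1) + 0.6(93.2) + 0.5(85.6) = 67.3 + 55.9 + 42.8 = 166.0
[2] 0.9(56.1) - 1.0(93.2) = 50.5 - 93.2 = -42.7
[3] 1.3(56.1) + 0.6(121.2) + 0.75(85.6) = 209.9
[4] 0.9(56.1) - 0.8(121.2) = 50.5 - 97.0 = -46.5
[5] 1.3(56.1) + 1.75(13.3) + 0.6(93.2) = 72.9 + 23.3 + 55.9 = 152.1
[6] 1.4(56.1) + 0.75(85.6) + 0.75(13.3) = 78.5 + 64.2 + 10.0 = 152.7
[7] 1.4(56.1) + 1.6(85.6) + 0.6(13.3) = 78.5 + 137.0 + 8.0 = 223.5
Maximum is from combination 7.

223.5 kips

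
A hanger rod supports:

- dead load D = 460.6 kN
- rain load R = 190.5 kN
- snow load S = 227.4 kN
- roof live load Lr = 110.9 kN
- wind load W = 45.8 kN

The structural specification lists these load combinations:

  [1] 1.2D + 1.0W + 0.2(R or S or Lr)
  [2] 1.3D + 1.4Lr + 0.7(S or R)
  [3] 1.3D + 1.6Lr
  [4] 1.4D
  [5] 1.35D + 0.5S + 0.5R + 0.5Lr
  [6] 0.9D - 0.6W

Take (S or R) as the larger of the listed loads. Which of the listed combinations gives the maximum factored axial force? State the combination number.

(R or S or Lr) → S = 227.4 kN; (S or R) → S = 227.4 kN.
[1] 1.2(460.6) + 1.0(45.8) + 0.2(227.4) = 552.7 + 45.8 + 45.5 = 644.0
[2] 1.3(460.6) + 1.4(110.9) + 0.7(227.4) = 913.2
[3] 1.3(460.6) + 1.6(110.9) = 598.8 + 177.4 = 776.2
[4] 1.4(460.6) = 644.8
[5] 1.35(460.6) + 0.5(227.4) + 0.5(190.5) + 0.5(110.9) = 886.2
[6] 0.9(460.6) - 0.6(45.8) = 387.1
The largest value is 913.2 kN from combination 2.

Combination 2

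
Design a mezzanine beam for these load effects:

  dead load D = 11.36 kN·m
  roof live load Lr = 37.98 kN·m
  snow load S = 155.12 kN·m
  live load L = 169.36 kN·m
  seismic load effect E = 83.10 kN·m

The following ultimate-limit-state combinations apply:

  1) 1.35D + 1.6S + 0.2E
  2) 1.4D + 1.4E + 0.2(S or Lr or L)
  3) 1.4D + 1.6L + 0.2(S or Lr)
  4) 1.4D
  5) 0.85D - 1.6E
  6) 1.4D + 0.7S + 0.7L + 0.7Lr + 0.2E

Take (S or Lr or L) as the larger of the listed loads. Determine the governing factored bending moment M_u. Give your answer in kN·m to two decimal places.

317.90 kN·m

(S or Lr or L) → L = 169.36 kN·m; (S or Lr) → S = 155.12 kN·m.
1) 1.35(11.36) + 1.6(155.12) + 0.2(83.10) = 15.34 + 248.19 + 16.62 = 280.15
2) 1.4(11.36) + 1.4(83.10) + 0.2(169.36) = 166.12
3) 1.4(11.36) + 1.6(169.36) + 0.2(155.12) = 15.90 + 270.98 + 31.02 = 317.90
4) 1.4(11.36) = 15.90
5) 0.85(11.36) - 1.6(83.10) = 9.66 - 132.96 = -123.30
6) 1.4(11.36) + 0.7(155.12) + 0.7(169.36) + 0.7(37.98) + 0.2(83.10) = 286.25
Maximum is from combination 3.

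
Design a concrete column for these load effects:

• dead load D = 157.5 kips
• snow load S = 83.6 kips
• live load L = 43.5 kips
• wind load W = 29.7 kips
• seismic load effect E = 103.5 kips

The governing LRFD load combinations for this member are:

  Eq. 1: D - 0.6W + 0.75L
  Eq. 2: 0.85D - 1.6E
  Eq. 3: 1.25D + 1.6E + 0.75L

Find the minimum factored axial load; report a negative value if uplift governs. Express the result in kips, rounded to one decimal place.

-31.7 kips

Eq. 1: 1.0(157.5) - 0.6(29.7) + 0.75(43.5) = 157.5 - 17.8 + 32.6 = 172.3
Eq. 2: 0.85(157.5) - 1.6(103.5) = 133.9 - 165.6 = -31.7
Eq. 3: 1.25(157.5) + 1.6(103.5) + 0.75(43.5) = 196.9 + 165.6 + 32.6 = 395.1
Combination 2 gives the minimum: -31.7 kips.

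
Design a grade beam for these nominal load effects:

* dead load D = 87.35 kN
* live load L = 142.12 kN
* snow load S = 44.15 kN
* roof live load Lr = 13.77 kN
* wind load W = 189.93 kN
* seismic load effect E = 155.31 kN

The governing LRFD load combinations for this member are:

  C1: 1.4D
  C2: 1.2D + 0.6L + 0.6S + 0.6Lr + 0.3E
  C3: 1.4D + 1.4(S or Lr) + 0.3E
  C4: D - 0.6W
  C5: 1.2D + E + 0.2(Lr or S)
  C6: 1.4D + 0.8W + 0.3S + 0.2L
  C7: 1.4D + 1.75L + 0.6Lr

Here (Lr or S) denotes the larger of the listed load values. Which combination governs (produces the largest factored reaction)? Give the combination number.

(S or Lr) → S = 44.15 kN; (Lr or S) → S = 44.15 kN.
C1: 1.4(87.35) = 122.29
C2: 1.2(87.35) + 0.6(142.12) + 0.6(44.15) + 0.6(13.77) + 0.3(155.31) = 271.44
C3: 1.4(87.35) + 1.4(44.15) + 0.3(155.31) = 230.69
C4: 1.0(87.35) - 0.6(189.93) = -26.61
C5: 1.2(87.35) + 1.0(155.31) + 0.2(44.15) = 268.96
C6: 1.4(87.35) + 0.8(189.93) + 0.3(44.15) + 0.2(142.12) = 315.90
C7: 1.4(87.35) + 1.75(142.12) + 0.6(13.77) = 379.26
The largest value is 379.26 kN from combination 7.

Combination 7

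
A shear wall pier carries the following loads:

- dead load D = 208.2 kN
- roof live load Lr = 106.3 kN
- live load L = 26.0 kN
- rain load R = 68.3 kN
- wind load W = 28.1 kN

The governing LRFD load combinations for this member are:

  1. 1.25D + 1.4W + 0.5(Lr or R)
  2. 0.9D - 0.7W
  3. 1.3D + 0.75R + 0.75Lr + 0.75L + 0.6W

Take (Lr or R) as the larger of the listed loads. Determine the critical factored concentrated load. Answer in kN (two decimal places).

437.97 kN

(Lr or R) → Lr = 106.3 kN.
1. 1.25(208.2) + 1.4(28.1) + 0.5(106.3) = 260.25 + 39.34 + 53.15 = 352.74
2. 0.9(208.2) - 0.7(28.1) = 187.38 - 19.67 = 167.71
3. 1.3(208.2) + 0.75(68.3) + 0.75(106.3) + 0.75(26.0) + 0.6(28.1) = 437.97
The controlling combination is 3, giving 437.97 kN.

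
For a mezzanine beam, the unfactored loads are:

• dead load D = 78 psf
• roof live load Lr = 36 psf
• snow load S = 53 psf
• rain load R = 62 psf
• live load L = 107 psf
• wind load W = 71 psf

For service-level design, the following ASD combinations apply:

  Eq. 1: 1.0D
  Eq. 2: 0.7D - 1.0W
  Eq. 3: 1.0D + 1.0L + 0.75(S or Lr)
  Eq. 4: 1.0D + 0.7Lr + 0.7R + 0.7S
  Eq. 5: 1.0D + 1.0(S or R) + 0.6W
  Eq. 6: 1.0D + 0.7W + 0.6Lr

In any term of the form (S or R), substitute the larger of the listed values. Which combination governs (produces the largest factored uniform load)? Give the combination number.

Combination 3

(S or Lr) → S = 53 psf; (S or R) → R = 62 psf.
Eq. 1: 1.0(78) = 78.0
Eq. 2: 0.7(78) - 1.0(71) = -16.4
Eq. 3: 1.0(78) + 1.0(107) + 0.75(53) = 224.8
Eq. 4: 1.0(78) + 0.7(36) + 0.7(62) + 0.7(53) = 183.7
Eq. 5: 1.0(78) + 1.0(62) + 0.6(71) = 182.6
Eq. 6: 1.0(78) + 0.7(71) + 0.6(36) = 149.3
The largest value is 224.8 psf from combination 3.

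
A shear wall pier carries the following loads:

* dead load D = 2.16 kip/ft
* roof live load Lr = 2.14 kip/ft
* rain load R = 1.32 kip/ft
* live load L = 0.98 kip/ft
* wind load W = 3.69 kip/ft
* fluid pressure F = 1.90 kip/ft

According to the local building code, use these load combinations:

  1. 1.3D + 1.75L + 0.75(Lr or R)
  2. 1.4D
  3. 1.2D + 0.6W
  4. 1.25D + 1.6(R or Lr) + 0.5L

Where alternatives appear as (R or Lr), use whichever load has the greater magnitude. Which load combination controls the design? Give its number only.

(Lr or R) → Lr = 2.14 kip/ft; (R or Lr) → Lr = 2.14 kip/ft.
1. 1.3(2.16) + 1.75(0.98) + 0.75(2.14) = 6.13
2. 1.4(2.16) = 3.02
3. 1.2(2.16) + 0.6(3.69) = 4.81
4. 1.25(2.16) + 1.6(2.14) + 0.5(0.98) = 6.61
The largest value is 6.61 kip/ft from combination 4.

Combination 4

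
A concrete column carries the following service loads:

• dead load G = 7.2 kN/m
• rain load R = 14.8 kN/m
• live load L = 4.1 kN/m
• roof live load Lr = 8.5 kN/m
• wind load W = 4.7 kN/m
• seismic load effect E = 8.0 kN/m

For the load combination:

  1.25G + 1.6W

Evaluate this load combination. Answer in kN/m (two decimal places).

16.52 kN/m

1.25(7.2) + 1.6(4.7) = 9.00 + 7.52 = 16.52
w_u = 16.52 kN/m.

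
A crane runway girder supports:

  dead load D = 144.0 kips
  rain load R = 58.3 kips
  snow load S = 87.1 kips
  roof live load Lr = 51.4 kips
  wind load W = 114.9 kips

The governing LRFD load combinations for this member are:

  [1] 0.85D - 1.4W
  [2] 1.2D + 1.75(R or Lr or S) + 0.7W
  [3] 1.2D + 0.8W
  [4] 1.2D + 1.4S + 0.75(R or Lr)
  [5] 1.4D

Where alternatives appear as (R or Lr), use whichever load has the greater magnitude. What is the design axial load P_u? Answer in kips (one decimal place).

(R or Lr or S) → S = 87.1 kips; (R or Lr) → R = 58.3 kips.
[1] 0.85(144.0) - 1.4(114.9) = 122.4 - 160.9 = -38.5
[2] 1.2(144.0) + 1.75(87.1) + 0.7(114.9) = 405.7
[3] 1.2(144.0) + 0.8(114.9) = 172.8 + 91.9 = 264.7
[4] 1.2(144.0) + 1.4(87.1) + 0.75(58.3) = 338.5
[5] 1.4(144.0) = 201.6
Combination 2 governs: P_u = 405.7 kips.

405.7 kips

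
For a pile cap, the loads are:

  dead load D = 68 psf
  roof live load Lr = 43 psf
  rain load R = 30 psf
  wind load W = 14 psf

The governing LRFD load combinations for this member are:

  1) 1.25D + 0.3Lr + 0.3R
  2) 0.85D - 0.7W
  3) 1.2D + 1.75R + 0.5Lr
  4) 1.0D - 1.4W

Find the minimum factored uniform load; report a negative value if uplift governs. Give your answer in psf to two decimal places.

1) 1.25(68) + 0.3(43) + 0.3(30) = 85.00 + 12.90 + 9.00 = 106.90
2) 0.85(68) - 0.7(14) = 57.80 - 9.80 = 48.00
3) 1.2(68) + 1.75(30) + 0.5(43) = 81.60 + 52.50 + 21.50 = 155.60
4) 1.0(68) - 1.4(14) = 68.00 - 19.60 = 48.40
Combination 2 gives the minimum: 48.00 psf.

48.00 psf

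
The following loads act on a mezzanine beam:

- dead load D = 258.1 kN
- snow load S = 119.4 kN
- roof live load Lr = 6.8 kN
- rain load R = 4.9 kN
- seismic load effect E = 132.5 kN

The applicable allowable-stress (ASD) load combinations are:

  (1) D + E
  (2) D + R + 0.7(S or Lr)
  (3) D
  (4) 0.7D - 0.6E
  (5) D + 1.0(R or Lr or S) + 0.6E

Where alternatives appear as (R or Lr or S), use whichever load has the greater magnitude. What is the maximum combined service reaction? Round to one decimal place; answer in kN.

457.0 kN

(S or Lr) → S = 119.4 kN; (R or Lr or S) → S = 119.4 kN.
(1) 1.0(258.1) + 1.0(132.5) = 258.1 + 132.5 = 390.6
(2) 1.0(258.1) + 1.0(4.9) + 0.7(119.4) = 258.1 + 4.9 + 83.6 = 346.6
(3) 1.0(258.1) = 258.1
(4) 0.7(258.1) - 0.6(132.5) = 180.7 - 79.5 = 101.2
(5) 1.0(258.1) + 1.0(119.4) + 0.6(132.5) = 258.1 + 119.4 + 79.5 = 457.0
Maximum is from combination 5.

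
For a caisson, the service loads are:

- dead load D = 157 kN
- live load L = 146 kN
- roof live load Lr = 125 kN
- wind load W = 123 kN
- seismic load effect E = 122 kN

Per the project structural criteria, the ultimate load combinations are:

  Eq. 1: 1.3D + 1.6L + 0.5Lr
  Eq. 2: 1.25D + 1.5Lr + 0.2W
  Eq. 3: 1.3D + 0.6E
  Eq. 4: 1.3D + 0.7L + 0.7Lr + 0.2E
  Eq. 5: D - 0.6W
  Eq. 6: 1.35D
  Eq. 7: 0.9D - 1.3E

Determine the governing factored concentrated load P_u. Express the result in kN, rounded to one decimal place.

Eq. 1: 1.3(157) + 1.6(146) + 0.5(125) = 204.1 + 233.6 + 62.5 = 500.2
Eq. 2: 1.25(157) + 1.5(125) + 0.2(123) = 196.3 + 187.5 + 24.6 = 408.4
Eq. 3: 1.3(157) + 0.6(122) = 204.1 + 73.2 = 277.3
Eq. 4: 1.3(157) + 0.7(146) + 0.7(125) + 0.2(122) = 204.1 + 102.2 + 87.5 + 24.4 = 418.2
Eq. 5: 1.0(157) - 0.6(123) = 157.0 - 73.8 = 83.2
Eq. 6: 1.35(157) = 212.0
Eq. 7: 0.9(157) - 1.3(122) = 141.3 - 158.6 = -17.3
The controlling combination is 1, giving 500.2 kN.

500.2 kN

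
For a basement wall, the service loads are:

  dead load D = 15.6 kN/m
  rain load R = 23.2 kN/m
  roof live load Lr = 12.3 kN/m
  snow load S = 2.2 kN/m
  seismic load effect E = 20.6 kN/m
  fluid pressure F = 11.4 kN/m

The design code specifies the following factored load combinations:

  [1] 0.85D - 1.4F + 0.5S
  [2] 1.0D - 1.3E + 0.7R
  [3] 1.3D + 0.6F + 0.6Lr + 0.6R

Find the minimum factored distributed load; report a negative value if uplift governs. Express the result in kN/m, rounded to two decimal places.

-1.60 kN/m

[1] 0.85(15.6) - 1.4(11.4) + 0.5(2.2) = 13.26 - 15.96 + 1.10 = -1.60
[2] 1.0(15.6) - 1.3(20.6) + 0.7(23.2) = 15.60 - 26.78 + 16.24 = 5.06
[3] 1.3(15.6) + 0.6(11.4) + 0.6(12.3) + 0.6(23.2) = 20.28 + 6.84 + 7.38 + 13.92 = 48.42
Combination 1 gives the minimum: -1.60 kN/m.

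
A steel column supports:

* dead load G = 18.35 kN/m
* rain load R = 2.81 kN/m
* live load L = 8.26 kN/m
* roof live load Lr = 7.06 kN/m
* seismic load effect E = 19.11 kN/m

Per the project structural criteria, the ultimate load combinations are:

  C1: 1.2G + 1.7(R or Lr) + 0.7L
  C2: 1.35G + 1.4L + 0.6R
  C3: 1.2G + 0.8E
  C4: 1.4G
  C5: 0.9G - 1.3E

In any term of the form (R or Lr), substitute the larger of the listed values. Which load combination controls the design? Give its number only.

Combination 1

(R or Lr) → Lr = 7.06 kN/m.
C1: 1.2(18.35) + 1.7(7.06) + 0.7(8.26) = 22.02 + 12.00 + 5.78 = 39.80
C2: 1.35(18.35) + 1.4(8.26) + 0.6(2.81) = 24.77 + 11.56 + 1.69 = 38.02
C3: 1.2(18.35) + 0.8(19.11) = 22.02 + 15.29 = 37.31
C4: 1.4(18.35) = 25.69
C5: 0.9(18.35) - 1.3(19.11) = -8.33
The largest value is 39.80 kN/m from combination 1.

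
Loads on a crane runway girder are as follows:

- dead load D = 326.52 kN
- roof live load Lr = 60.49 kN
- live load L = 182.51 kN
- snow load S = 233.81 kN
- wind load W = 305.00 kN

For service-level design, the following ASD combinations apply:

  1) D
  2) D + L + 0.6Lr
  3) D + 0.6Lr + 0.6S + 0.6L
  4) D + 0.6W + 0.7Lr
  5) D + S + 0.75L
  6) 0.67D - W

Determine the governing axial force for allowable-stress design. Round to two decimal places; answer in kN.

697.21 kN

1) 1.0(326.52) = 326.52
2) 1.0(326.52) + 1.0(182.51) + 0.6(60.49) = 326.52 + 182.51 + 36.29 = 545.32
3) 1.0(326.52) + 0.6(60.49) + 0.6(233.81) + 0.6(182.51) = 326.52 + 36.29 + 140.29 + 109.51 = 612.61
4) 1.0(326.52) + 0.6(305.00) + 0.7(60.49) = 326.52 + 183.00 + 42.34 = 551.86
5) 1.0(326.52) + 1.0(233.81) + 0.75(182.51) = 326.52 + 233.81 + 136.88 = 697.21
6) 0.67(326.52) - 1.0(305.00) = 218.77 - 305.00 = -86.23
Combination 5 governs: N = 697.21 kN.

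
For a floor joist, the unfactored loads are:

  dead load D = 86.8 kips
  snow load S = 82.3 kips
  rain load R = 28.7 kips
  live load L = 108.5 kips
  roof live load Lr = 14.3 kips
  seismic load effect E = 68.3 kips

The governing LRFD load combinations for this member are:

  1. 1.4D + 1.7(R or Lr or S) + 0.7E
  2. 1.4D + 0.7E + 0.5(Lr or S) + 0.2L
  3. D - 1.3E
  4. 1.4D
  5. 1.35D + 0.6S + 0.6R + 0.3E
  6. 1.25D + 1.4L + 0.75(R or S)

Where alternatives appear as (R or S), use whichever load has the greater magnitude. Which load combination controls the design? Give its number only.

(R or Lr or S) → S = 82.3 kips; (Lr or S) → S = 82.3 kips; (R or S) → S = 82.3 kips.
1. 1.4(86.8) + 1.7(82.3) + 0.7(68.3) = 121.52 + 139.91 + 47.81 = 309.24
2. 1.4(86.8) + 0.7(68.3) + 0.5(82.3) + 0.2(108.5) = 121.52 + 47.81 + 41.15 + 21.70 = 232.18
3. 1.0(86.8) - 1.3(68.3) = 86.80 - 88.79 = -1.99
4. 1.4(86.8) = 121.52
5. 1.35(86.8) + 0.6(82.3) + 0.6(28.7) + 0.3(68.3) = 117.18 + 49.38 + 17.22 + 20.49 = 204.27
6. 1.25(86.8) + 1.4(108.5) + 0.75(82.3) = 108.50 + 151.90 + 61.73 = 322.13
The largest value is 322.13 kips from combination 6.

Combination 6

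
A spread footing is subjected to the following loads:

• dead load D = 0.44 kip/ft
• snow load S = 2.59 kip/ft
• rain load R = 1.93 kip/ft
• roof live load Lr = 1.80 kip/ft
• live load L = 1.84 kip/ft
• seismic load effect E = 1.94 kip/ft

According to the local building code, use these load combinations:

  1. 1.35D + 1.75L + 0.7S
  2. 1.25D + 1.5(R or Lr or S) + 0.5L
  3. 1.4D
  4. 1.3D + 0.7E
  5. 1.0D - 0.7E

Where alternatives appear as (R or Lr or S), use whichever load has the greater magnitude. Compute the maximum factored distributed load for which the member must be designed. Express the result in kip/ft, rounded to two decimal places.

(R or Lr or S) → S = 2.59 kip/ft.
1. 1.35(0.44) + 1.75(1.84) + 0.7(2.59) = 5.63
2. 1.25(0.44) + 1.5(2.59) + 0.5(1.84) = 0.55 + 3.89 + 0.92 = 5.36
3. 1.4(0.44) = 0.62
4. 1.3(0.44) + 0.7(1.94) = 0.57 + 1.36 = 1.93
5. 1.0(0.44) - 0.7(1.94) = 0.44 - 1.36 = -0.92
The controlling combination is 1, giving 5.63 kip/ft.

5.63 kip/ft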